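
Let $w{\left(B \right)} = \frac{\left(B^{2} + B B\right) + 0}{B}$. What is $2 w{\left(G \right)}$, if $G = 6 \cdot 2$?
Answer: $48$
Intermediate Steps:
$G = 12$
$w{\left(B \right)} = 2 B$ ($w{\left(B \right)} = \frac{\left(B^{2} + B^{2}\right) + 0}{B} = \frac{2 B^{2} + 0}{B} = \frac{2 B^{2}}{B} = 2 B$)
$2 w{\left(G \right)} = 2 \cdot 2 \cdot 12 = 2 \cdot 24 = 48$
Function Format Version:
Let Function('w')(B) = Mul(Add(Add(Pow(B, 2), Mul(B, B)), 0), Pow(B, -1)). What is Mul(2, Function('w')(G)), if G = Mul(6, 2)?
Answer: 48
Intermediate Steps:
G = 12
Function('w')(B) = Mul(2, B) (Function('w')(B) = Mul(Add(Add(Pow(B, 2), Pow(B, 2)), 0), Pow(B, -1)) = Mul(Add(Mul(2, Pow(B, 2)), 0), Pow(B, -1)) = Mul(Mul(2, Pow(B, 2)), Pow(B, -1)) = Mul(2, B))
Mul(2, Function('w')(G)) = Mul(2, Mul(2, 12)) = Mul(2, 24) = 48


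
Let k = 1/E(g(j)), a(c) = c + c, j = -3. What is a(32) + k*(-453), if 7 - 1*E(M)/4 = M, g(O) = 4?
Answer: 105/4 ≈ 26.250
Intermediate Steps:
a(c) = 2*c
E(M) = 28 - 4*M
k = 1/12 (k = 1/(28 - 4*4) = 1/(28 - 16) = 1/12 ≈ 0.083333)
a(32) + k*(-453) = 2*32 + (1/12)*(-453) = 64 - 151/4 = 105/4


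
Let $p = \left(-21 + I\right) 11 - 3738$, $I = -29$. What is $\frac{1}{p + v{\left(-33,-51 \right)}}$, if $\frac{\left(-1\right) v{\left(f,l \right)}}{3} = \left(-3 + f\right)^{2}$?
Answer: $- \frac{1}{8176} \approx -0.00012231$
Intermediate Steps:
$v{\left(f,l \right)} = - 3 \left(-3 + f\right)^{2}$
$p = -4288$ ($p = \left(-21 - 29\right) 11 - 3738 = \left(-50\right) 11 - 3738 = -550 - 3738 = -4288$)
$\frac{1}{p + v{\left(-33,-51 \right)}} = \frac{1}{-4288 - 3 \left(-3 - 33\right)^{2}} = \frac{1}{-4288 - 3 \left(-36\right)^{2}} = \frac{1}{-4288 - 3888} = \frac{1}{-8176} = - \frac{1}{8176}$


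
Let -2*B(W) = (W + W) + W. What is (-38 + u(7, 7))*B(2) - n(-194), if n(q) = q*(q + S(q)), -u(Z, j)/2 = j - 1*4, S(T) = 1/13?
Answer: -487358/13 ≈ -37489.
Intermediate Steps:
S(T) = 1/13
u(Z, j) = 8 - 2*j (u(Z, j) = -2*(j - 1*4) = -2*(j - 4) = -2*(-4 + j) = 8 - 2*j)
B(W) = -3*W/2 (B(W) = -((W + W) + W)/2 = -(2*W + W)/2 = -3*W/2)
n(q) = q*(1/13 + q) (n(q) = q*(q + 1/13) = q*(1/13 + q))
(-38 + u(7, 7))*B(2) - n(-194) = (-38 + (8 - 2*7))*(-3/2*2) - (-194)*(1/13 - 194) = (-38 + (8 - 14))*(-3) - (-194)*(-2521)/13 = (-38 - 6)*(-3) - 1*489074/13 = -44*(-3) - 489074/13 = 132 - 489074/13 = -487358/13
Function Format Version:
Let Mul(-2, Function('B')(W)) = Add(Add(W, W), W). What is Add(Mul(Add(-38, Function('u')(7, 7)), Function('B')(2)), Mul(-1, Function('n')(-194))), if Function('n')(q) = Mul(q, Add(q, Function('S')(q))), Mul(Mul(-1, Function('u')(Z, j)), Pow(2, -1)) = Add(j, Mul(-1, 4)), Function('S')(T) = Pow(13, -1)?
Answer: Rational(-487358, 13) ≈ -37489.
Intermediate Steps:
Function('S')(T) = Rational(1, 13)
Function('u')(Z, j) = Add(8, Mul(-2, j)) (Function('u')(Z, j) = Mul(-2, Add(j, Mul(-1, 4))) = Mul(-2, Add(j, -4)) = Mul(-2, Add(-4, j)) = Add(8, Mul(-2, j)))
Function('B')(W) = Mul(Rational(-3, 2), W) (Function('B')(W) = Mul(Rational(-1, 2), Add(Add(W, W), W)) = Mul(Rational(-1, 2), Add(Mul(2, W), W)) = Mul(Rational(-1, 2), Mul(3, W)) = Mul(Rational(-3, 2), W))
Function('n')(q) = Mul(q, Add(Rational(1, 13), q)) (Function('n')(q) = Mul(q, Add(q, Rational(1, 13))) = Mul(q, Add(Rational(1, 13), q)))
Add(Mul(Add(-38, Function('u')(7, 7)), Function('B')(2)), Mul(-1, Function('n')(-194))) = Add(Mul(Add(-38, Add(8, Mul(-2, 7))), Mul(Rational(-3, 2), 2)), Mul(-1, Mul(-194, Add(Rational(1, 13), -194)))) = Add(Mul(Add(-38, Add(8, -14)), -3), Mul(-1, Mul(-194, Rational(-2521, 13)))) = Add(Mul(Add(-38, -6), -3), Mul(-1, Rational(489074, 13))) = Add(Mul(-44, -3), Rational(-489074, 13)) = Add(132, Rational(-489074, 13)) = Rational(-487358, 13)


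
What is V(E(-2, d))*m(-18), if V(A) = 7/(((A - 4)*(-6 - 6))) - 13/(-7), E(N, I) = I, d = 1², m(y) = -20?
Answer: -2585/63 ≈ -41.032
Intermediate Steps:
d = 1
V(A) = 13/7 + 7/(48 - 12*A) (V(A) = 7/(((-4 + A)*(-12))) - 13*(-⅐) = 7/(48 - 12*A) + 13/7 = 13/7 + 7/(48 - 12*A))
V(E(-2, d))*m(-18) = ((-673 + 156*1)/(84*(-4 + 1)))*(-20) = ((1/84)*(-673 + 156)/(-3))*(-20) = ((1/84)*(-⅓)*(-517))*(-20) = (517/252)*(-20) = -2585/63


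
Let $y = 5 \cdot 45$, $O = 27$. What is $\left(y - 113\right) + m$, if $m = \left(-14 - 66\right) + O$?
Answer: $59$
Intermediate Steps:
$y = 225$
$m = -53$ ($m = \left(-14 - 66\right) + 27 = -80 + 27 = -53$)
$\left(y - 113\right) + m = \left(225 - 113\right) - 53 = 112 - 53 = 59$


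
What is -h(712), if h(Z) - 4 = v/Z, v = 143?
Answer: -2991/712 ≈ -4.2008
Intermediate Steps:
h(Z) = 4 + 143/Z
-h(712) = -(4 + 143/712) = -1*2991/712 = -2991/712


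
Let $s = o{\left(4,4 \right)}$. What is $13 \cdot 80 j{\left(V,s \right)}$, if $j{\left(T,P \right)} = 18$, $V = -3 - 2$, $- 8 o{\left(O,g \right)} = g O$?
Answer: $18720$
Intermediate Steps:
$o{\left(O,g \right)} = - \frac{O g}{8}$ ($o{\left(O,g \right)} = - \frac{g O}{8} = - \frac{O g}{8}$)
$V = -5$ ($V = -3 - 2 = -5$)
$s = -2$ ($s = \left(- \frac{1}{8}\right) 4 \cdot 4 = -2$)
$13 \cdot 80 j{\left(V,s \right)} = 13 \cdot 80 \cdot 18 = 1040 \cdot 18 = 18720$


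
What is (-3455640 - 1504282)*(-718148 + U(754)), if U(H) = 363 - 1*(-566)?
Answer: 3557350296918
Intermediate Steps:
U(H) = 929 (U(H) = 363 + 566 = 929)
(-3455640 - 1504282)*(-718148 + U(754)) = (-3455640 - 1504282)*(-718148 + 929) = -4959922*(-717219) = 3557350296918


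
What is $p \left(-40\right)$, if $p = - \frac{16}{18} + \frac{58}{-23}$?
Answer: $\frac{28240}{207} \approx 136.43$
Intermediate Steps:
$p = - \frac{706}{207}$ ($p = \left(-16\right) \frac{1}{18} + 58 \left(- \frac{1}{23}\right) = - \frac{8}{9} - \frac{58}{23} = - \frac{706}{207} \approx -3.4106$)
$p \left(-40\right) = \left(- \frac{706}{207}\right) \left(-40\right) = \frac{28240}{207}$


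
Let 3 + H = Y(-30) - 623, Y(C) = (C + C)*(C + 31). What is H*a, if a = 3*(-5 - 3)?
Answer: 16464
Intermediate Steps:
Y(C) = 2*C*(31 + C) (Y(C) = (2*C)*(31 + C) = 2*C*(31 + C))
a = -24 (a = 3*(-8) = -24)
H = -686 (H = -3 + (2*(-30)*(31 - 30) - 623) = -3 + (2*(-30)*1 - 623) = -3 + (-60 - 623) = -3 - 683 = -686)
H*a = -686*(-24) = 16464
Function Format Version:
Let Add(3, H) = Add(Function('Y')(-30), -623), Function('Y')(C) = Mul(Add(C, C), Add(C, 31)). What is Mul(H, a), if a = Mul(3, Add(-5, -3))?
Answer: 16464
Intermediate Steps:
Function('Y')(C) = Mul(2, C, Add(31, C)) (Function('Y')(C) = Mul(Mul(2, C), Add(31, C)) = Mul(2, C, Add(31, C)))
a = -24 (a = Mul(3, -8) = -24)
H = -686 (H = Add(-3, Add(Mul(2, -30, Add(31, -30)), -623)) = Add(-3, Add(Mul(2, -30, 1), -623)) = Add(-3, Add(-60, -623)) = Add(-3, -683) = -686)
Mul(H, a) = Mul(-686, -24) = 16464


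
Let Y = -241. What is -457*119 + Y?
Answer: -54624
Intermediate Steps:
-457*119 + Y = -457*119 - 241 = -54383 - 241 = -54624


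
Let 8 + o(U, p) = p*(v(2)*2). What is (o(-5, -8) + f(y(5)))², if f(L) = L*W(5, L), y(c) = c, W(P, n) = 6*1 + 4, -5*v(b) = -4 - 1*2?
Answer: 12996/25 ≈ 519.84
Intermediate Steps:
v(b) = 6/5 (v(b) = -(-4 - 1*2)/5 = -(-4 - 2)/5 = -⅕*(-6) = 6/5)
W(P, n) = 10 (W(P, n) = 6 + 4 = 10)
f(L) = 10*L (f(L) = L*10 = 10*L)
o(U, p) = -8 + 12*p/5 (o(U, p) = -8 + p*((6/5)*2) = -8 + p*(12/5) = -8 + 12*p/5)
(o(-5, -8) + f(y(5)))² = ((-8 + (12/5)*(-8)) + 10*5)² = ((-8 - 96/5) + 50)² = (-136/5 + 50)² = (114/5)² = 12996/25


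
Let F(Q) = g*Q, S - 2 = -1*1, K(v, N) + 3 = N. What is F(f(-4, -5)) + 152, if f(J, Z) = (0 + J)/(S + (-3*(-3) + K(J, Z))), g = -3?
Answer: 158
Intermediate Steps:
K(v, N) = -3 + N
S = 1 (S = 2 - 1*1 = 2 - 1 = 1)
f(J, Z) = J/(7 + Z) (f(J, Z) = (0 + J)/(1 + (-3*(-3) + (-3 + Z))) = J/(1 + (9 + (-3 + Z))) = J/(1 + (6 + Z)) = J/(7 + Z))
F(Q) = -3*Q
F(f(-4, -5)) + 152 = -(-12)/(7 - 5) + 152 = -(-12)/2 + 152 = -3*(-2) + 152 = 6 + 152 = 158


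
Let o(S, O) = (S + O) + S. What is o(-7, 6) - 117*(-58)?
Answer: 6778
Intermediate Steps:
o(S, O) = O + 2*S (o(S, O) = (O + S) + S = O + 2*S)
o(-7, 6) - 117*(-58) = (6 + 2*(-7)) - 117*(-58) = (6 - 14) + 6786 = -8 + 6786 = 6778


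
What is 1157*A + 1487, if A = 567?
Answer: 657506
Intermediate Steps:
1157*A + 1487 = 1157*567 + 1487 = 656019 + 1487 = 657506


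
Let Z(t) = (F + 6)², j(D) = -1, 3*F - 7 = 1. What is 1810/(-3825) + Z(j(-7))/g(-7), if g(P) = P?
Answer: -6666/595 ≈ -11.203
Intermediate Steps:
F = 8/3 (F = 7/3 + (⅓)*1 = 7/3 + ⅓ = 8/3 ≈ 2.6667)
Z(t) = 676/9 (Z(t) = (8/3 + 6)² = (26/3)² = 676/9)
1810/(-3825) + Z(j(-7))/g(-7) = 1810/(-3825) + (676/9)/(-7) = 1810*(-1/3825) + (676/9)*(-⅐) = -362/765 - 676/63 = -6666/595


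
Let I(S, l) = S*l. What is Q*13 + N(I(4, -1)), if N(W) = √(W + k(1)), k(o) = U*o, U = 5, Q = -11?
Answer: -142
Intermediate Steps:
k(o) = 5*o
N(W) = √(5 + W) (N(W) = √(W + 5*1) = √(W + 5) = √(5 + W))
Q*13 + N(I(4, -1)) = -11*13 + √(5 + 4*(-1)) = -143 + √(5 - 4) = -143 + √1 = -143 + 1 = -142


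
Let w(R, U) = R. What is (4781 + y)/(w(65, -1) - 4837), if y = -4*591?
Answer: -2417/4772 ≈ -0.50650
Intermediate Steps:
y = -2364
(4781 + y)/(w(65, -1) - 4837) = (4781 - 2364)/(65 - 4837) = 2417/(-4772) = 2417*(-1/4772) = -2417/4772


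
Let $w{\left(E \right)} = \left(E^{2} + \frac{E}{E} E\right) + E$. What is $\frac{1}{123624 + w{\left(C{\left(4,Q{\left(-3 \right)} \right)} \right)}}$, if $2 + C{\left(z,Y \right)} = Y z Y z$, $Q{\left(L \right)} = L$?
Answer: $\frac{1}{144072} \approx 6.941 \cdot 10^{-6}$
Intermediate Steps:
$C{\left(z,Y \right)} = -2 + Y^{2} z^{2}$ ($C{\left(z,Y \right)} = -2 + Y z Y z = -2 + Y Y z z = -2 + z Y^{2} z = -2 + Y^{2} z^{2}$)
$w{\left(E \right)} = E^{2} + 2 E$ ($w{\left(E \right)} = \left(E^{2} + 1 E\right) + E = \left(E^{2} + E\right) + E = \left(E + E^{2}\right) + E = E^{2} + 2 E$)
$\frac{1}{123624 + w{\left(C{\left(4,Q{\left(-3 \right)} \right)} \right)}} = \frac{1}{123624 + \left(-2 + \left(-3\right)^{2} \cdot 4^{2}\right) \left(2 - \left(2 - \left(-3\right)^{2} \cdot 4^{2}\right)\right)} = \frac{1}{123624 + \left(-2 + 9 \cdot 16\right) \left(2 + \left(-2 + 9 \cdot 16\right)\right)} = \frac{1}{123624 + \left(-2 + 144\right) \left(2 + \left(-2 + 144\right)\right)} = \frac{1}{123624 + 142 \left(2 + 142\right)} = \frac{1}{123624 + 142 \cdot 144} = \frac{1}{123624 + 20448} = \frac{1}{144072}$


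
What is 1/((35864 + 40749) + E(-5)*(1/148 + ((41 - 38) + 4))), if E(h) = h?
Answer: 148/11333539 ≈ 1.3059e-5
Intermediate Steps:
1/((35864 + 40749) + E(-5)*(1/148 + ((41 - 38) + 4))) = 1/((35864 + 40749) - 5*(1/148 + ((41 - 38) + 4))) = 1/(76613 - 5*(1/148 + (3 + 4))) = 1/(76613 - 5*(1/148 + 7)) = 1/(76613 - 5*1037/148) = 1/(76613 - 5185/148) = 1/(11333539/148) = 148/11333539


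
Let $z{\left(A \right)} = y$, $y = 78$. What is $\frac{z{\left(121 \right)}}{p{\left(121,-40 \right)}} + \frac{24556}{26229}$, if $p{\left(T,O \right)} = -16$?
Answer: $- \frac{118069}{29976} \approx -3.9388$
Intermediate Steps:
$z{\left(A \right)} = 78$
$\frac{z{\left(121 \right)}}{p{\left(121,-40 \right)}} + \frac{24556}{26229} = \frac{78}{-16} + \frac{24556}{26229} = 78 \left(- \frac{1}{16}\right) + 24556 \cdot \frac{1}{26229} = - \frac{39}{8} + \frac{3508}{3747} = - \frac{118069}{29976}$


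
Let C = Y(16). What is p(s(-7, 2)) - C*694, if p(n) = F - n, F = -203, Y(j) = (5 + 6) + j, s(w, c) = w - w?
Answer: -18941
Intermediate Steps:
s(w, c) = 0
Y(j) = 11 + j
C = 27 (C = 11 + 16 = 27)
p(n) = -203 - n
p(s(-7, 2)) - C*694 = (-203 - 1*0) - 27*694 = (-203 + 0) - 1*18738 = -203 - 18738 = -18941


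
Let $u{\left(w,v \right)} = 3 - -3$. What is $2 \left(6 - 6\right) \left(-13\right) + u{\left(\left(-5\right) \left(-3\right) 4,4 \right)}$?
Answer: $6$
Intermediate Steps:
$u{\left(w,v \right)} = 6$ ($u{\left(w,v \right)} = 3 + 3 = 6$)
$2 \left(6 - 6\right) \left(-13\right) + u{\left(\left(-5\right) \left(-3\right) 4,4 \right)} = 2 \left(6 - 6\right) \left(-13\right) + 6 = 2 \cdot 0 \left(-13\right) + 6 = 0 \left(-13\right) + 6 = 0 + 6 = 6$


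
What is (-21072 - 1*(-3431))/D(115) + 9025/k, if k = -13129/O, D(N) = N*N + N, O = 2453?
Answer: -676331497/400780 ≈ -1687.5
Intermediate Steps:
D(N) = N + N**2 (D(N) = N**2 + N = N + N**2)
k = -13129/2453 ≈ -5.3522
(-21072 - 1*(-3431))/D(115) + 9025/k = (-21072 - 1*(-3431))/((115*(1 + 115))) + 9025/(-13129/2453) = (-21072 + 3431)/((115*116)) + 9025*(-2453/13129) = -17641/13340 - 1165175/691 = -17641*1/13340 - 1165175/691 = -767/580 - 1165175/691 = -676331497/400780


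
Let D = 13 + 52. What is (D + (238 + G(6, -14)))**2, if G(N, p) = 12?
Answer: 99225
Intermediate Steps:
D = 65
(D + (238 + G(6, -14)))**2 = (65 + (238 + 12))**2 = (65 + 250)**2 = 315**2 = 99225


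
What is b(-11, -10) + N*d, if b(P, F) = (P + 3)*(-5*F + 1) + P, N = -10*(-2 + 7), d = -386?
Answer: 18881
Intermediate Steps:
N = -50 (N = -10*5 = -50)
b(P, F) = P + (1 - 5*F)*(3 + P) (b(P, F) = (3 + P)*(1 - 5*F) + P = (1 - 5*F)*(3 + P) + P = P + (1 - 5*F)*(3 + P))
b(-11, -10) + N*d = (3 - 15*(-10) + 2*(-11) - 5*(-10)*(-11)) - 50*(-386) = (3 + 150 - 22 - 550) + 19300 = -419 + 19300 = 18881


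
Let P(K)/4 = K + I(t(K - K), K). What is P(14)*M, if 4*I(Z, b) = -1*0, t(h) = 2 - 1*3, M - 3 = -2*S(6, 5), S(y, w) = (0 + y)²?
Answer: -3864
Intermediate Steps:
S(y, w) = y²
M = -69 (M = 3 - 2*6² = 3 - 2*36 = 3 - 72 = -69)
t(h) = -1 (t(h) = 2 - 3 = -1)
I(Z, b) = 0 (I(Z, b) = (-1*0)/4 = (¼)*0 = 0)
P(K) = 4*K (P(K) = 4*(K + 0) = 4*K)
P(14)*M = (4*14)*(-69) = 56*(-69) = -3864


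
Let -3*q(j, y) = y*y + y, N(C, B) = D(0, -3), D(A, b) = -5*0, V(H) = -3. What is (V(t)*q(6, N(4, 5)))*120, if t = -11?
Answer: 0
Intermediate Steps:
D(A, b) = 0
N(C, B) = 0
q(j, y) = -y/3 - y²/3 (q(j, y) = -(y*y + y)/3 = -(y² + y)/3 = -(y + y²)/3 = -y/3 - y²/3)
(V(t)*q(6, N(4, 5)))*120 = -(-1)*0*(1 + 0)*120 = -(-1)*0*120 = -3*0*120 = 0*120 = 0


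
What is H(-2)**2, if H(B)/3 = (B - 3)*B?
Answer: 900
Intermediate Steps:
H(B) = 3*B*(-3 + B) (H(B) = 3*((B - 3)*B) = 3*((-3 + B)*B) = 3*(B*(-3 + B)) = 3*B*(-3 + B))
H(-2)**2 = (3*(-2)*(-3 - 2))**2 = (3*(-2)*(-5))**2 = 30**2 = 900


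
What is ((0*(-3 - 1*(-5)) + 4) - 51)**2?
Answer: 2209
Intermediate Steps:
((0*(-3 - 1*(-5)) + 4) - 51)**2 = ((0*(-3 + 5) + 4) - 51)**2 = ((0*2 + 4) - 51)**2 = ((0 + 4) - 51)**2 = (4 - 51)**2 = (-47)**2 = 2209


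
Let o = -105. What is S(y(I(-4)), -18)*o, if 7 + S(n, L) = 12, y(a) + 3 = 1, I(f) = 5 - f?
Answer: -525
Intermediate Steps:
y(a) = -2 (y(a) = -3 + 1 = -2)
S(n, L) = 5 (S(n, L) = -7 + 12 = 5)
S(y(I(-4)), -18)*o = 5*(-105) = -525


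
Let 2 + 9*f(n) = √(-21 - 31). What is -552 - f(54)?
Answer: -4966/9 - 2*I*√13/9 ≈ -551.78 - 0.80123*I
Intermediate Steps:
f(n) = -2/9 + 2*I*√13/9 (f(n) = -2/9 + √(-21 - 31)/9 = -2/9 + √(-52)/9 = -2/9 + (2*I*√13)/9 = -2/9 + 2*I*√13/9)
-552 - f(54) = -552 - (-2/9 + 2*I*√13/9) = -552 + (2/9 - 2*I*√13/9) = -4966/9 - 2*I*√13/9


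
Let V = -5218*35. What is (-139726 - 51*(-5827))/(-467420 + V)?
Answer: -157451/650050 ≈ -0.24221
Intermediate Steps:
V = -182630
(-139726 - 51*(-5827))/(-467420 + V) = (-139726 - 51*(-5827))/(-467420 - 182630) = (-139726 + 297177)/(-650050) = 157451*(-1/650050) = -157451/650050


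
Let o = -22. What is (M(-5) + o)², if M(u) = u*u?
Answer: 9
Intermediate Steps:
M(u) = u²
(M(-5) + o)² = ((-5)² - 22)² = (25 - 22)² = 3² = 9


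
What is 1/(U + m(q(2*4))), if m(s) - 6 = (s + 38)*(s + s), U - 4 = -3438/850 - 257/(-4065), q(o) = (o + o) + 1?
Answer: 345525/648211298 ≈ 0.00053304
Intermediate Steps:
q(o) = 1 + 2*o (q(o) = 2*o + 1 = 1 + 2*o)
U = 6398/345525 (U = 4 + (-3438/850 - 257/(-4065)) = 4 + (-3438*1/850 - 257*(-1/4065)) = 4 + (-1719/425 + 257/4065) = 4 - 1375702/345525 = 6398/345525 ≈ 0.018517)
m(s) = 6 + 2*s*(38 + s) (m(s) = 6 + (s + 38)*(s + s) = 6 + (38 + s)*(2*s) = 6 + 2*s*(38 + s))
1/(U + m(q(2*4))) = 1/(6398/345525 + (6 + 2*(1 + 2*(2*4))² + 76*(1 + 2*(2*4)))) = 1/(6398/345525 + (6 + 2*(1 + 2*8)² + 76*(1 + 2*8))) = 1/(6398/345525 + (6 + 2*(1 + 16)² + 76*(1 + 16))) = 1/(6398/345525 + (6 + 2*17² + 76*17)) = 1/(6398/345525 + (6 + 2*289 + 1292)) = 1/(6398/345525 + (6 + 578 + 1292)) = 1/(6398/345525 + 1876) = 1/(648211298/345525) = 345525/648211298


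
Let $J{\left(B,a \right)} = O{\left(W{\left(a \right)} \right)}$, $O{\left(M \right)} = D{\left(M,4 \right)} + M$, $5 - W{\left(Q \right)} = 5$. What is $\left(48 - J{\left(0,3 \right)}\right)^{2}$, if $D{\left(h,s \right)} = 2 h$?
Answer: $2304$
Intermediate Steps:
$W{\left(Q \right)} = 0$ ($W{\left(Q \right)} = 5 - 5 = 0$)
$O{\left(M \right)} = 3 M$ ($O{\left(M \right)} = 2 M + M = 3 M$)
$J{\left(B,a \right)} = 0$ ($J{\left(B,a \right)} = 3 \cdot 0 = 0$)
$\left(48 - J{\left(0,3 \right)}\right)^{2} = \left(48 - 0\right)^{2} = \left(48 + 0\right)^{2} = 48^{2} = 2304$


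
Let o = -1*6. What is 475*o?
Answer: -2850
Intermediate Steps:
o = -6
475*o = 475*(-6) = -2850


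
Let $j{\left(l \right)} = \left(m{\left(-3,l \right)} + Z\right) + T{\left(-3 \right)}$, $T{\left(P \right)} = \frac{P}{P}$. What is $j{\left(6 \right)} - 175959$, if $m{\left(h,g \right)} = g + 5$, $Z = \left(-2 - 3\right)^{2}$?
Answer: $-175922$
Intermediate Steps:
$Z = 25$ ($Z = \left(-5\right)^{2} = 25$)
$m{\left(h,g \right)} = 5 + g$
$T{\left(P \right)} = 1$
$j{\left(l \right)} = 31 + l$ ($j{\left(l \right)} = \left(\left(5 + l\right) + 25\right) + 1 = \left(30 + l\right) + 1 = 31 + l$)
$j{\left(6 \right)} - 175959 = \left(31 + 6\right) - 175959 = 37 - 175959 = -175922$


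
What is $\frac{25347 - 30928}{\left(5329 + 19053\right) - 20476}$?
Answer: $- \frac{5581}{3906} \approx -1.4288$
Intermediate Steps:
$\frac{25347 - 30928}{\left(5329 + 19053\right) - 20476} = - \frac{5581}{24382 - 20476} = - \frac{5581}{3906}$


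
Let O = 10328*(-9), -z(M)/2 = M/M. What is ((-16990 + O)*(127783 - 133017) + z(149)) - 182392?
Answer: 575254034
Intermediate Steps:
z(M) = -2 (z(M) = -2*M/M = -2*1 = -2)
O = -92952
((-16990 + O)*(127783 - 133017) + z(149)) - 182392 = ((-16990 - 92952)*(127783 - 133017) - 2) - 182392 = (-109942*(-5234) - 2) - 182392 = (575436428 - 2) - 182392 = 575436426 - 182392 = 575254034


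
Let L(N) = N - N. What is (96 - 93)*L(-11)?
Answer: 0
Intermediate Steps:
L(N) = 0
(96 - 93)*L(-11) = (96 - 93)*0 = 3*0 = 0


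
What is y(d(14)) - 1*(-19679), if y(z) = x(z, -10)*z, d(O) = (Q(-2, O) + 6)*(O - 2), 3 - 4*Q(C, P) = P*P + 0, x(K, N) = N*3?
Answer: 34889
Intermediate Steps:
x(K, N) = 3*N
Q(C, P) = ¾ - P²/4 (Q(C, P) = ¾ - (P*P + 0)/4 = ¾ - (P² + 0)/4 = ¾ - P²/4)
d(O) = (-2 + O)*(27/4 - O²/4) (d(O) = ((¾ - O²/4) + 6)*(O - 2) = (27/4 - O²/4)*(-2 + O) = (-2 + O)*(27/4 - O²/4))
y(z) = -30*z (y(z) = (3*(-10))*z = -30*z)
y(d(14)) - 1*(-19679) = -30*(-27/2 + (½)*14² - ¼*14³ + (27/4)*14) - 1*(-19679) = -30*(-27/2 + (½)*196 - ¼*2744 + 189/2) + 19679 = -30*(-27/2 + 98 - 686 + 189/2) + 19679 = -30*(-507) + 19679 = 15210 + 19679 = 34889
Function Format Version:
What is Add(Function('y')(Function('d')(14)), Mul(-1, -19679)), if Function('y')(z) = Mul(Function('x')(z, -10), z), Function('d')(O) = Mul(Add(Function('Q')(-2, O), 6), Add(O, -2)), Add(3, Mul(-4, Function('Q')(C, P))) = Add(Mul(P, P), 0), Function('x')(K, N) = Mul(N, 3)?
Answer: 34889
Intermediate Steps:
Function('x')(K, N) = Mul(3, N)
Function('Q')(C, P) = Add(Rational(3, 4), Mul(Rational(-1, 4), Pow(P, 2))) (Function('Q')(C, P) = Add(Rational(3, 4), Mul(Rational(-1, 4), Add(Mul(P, P), 0))) = Add(Rational(3, 4), Mul(Rational(-1, 4), Add(Pow(P, 2), 0))) = Add(Rational(3, 4), Mul(Rational(-1, 4), Pow(P, 2))))
Function('d')(O) = Mul(Add(-2, O), Add(Rational(27, 4), Mul(Rational(-1, 4), Pow(O, 2)))) (Function('d')(O) = Mul(Add(Add(Rational(3, 4), Mul(Rational(-1, 4), Pow(O, 2))), 6), Add(O, -2)) = Mul(Add(Rational(27, 4), Mul(Rational(-1, 4), Pow(O, 2))), Add(-2, O)) = Mul(Add(-2, O), Add(Rational(27, 4), Mul(Rational(-1, 4), Pow(O, 2)))))
Function('y')(z) = Mul(-30, z) (Function('y')(z) = Mul(Mul(3, -10), z) = Mul(-30, z))
Add(Function('y')(Function('d')(14)), Mul(-1, -19679)) = Add(Mul(-30, Add(Rational(-27, 2), Mul(Rational(1, 2), Pow(14, 2)), Mul(Rational(-1, 4), Pow(14, 3)), Mul(Rational(27, 4), 14))), Mul(-1, -19679)) = Add(Mul(-30, Add(Rational(-27, 2), Mul(Rational(1, 2), 196), Mul(Rational(-1, 4), 2744), Rational(189, 2))), 19679) = Add(Mul(-30, Add(Rational(-27, 2), 98, -686, Rational(189, 2))), 19679) = Add(Mul(-30, -507), 19679) = Add(15210, 19679) = 34889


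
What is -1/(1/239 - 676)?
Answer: 239/161563 ≈ 0.0014793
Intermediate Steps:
-1/(1/239 - 676) = -1/(-161563/239) = -1*(-239/161563) = 239/161563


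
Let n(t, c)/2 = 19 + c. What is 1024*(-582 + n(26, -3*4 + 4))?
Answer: -573440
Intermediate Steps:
n(t, c) = 38 + 2*c (n(t, c) = 2*(19 + c) = 38 + 2*c)
1024*(-582 + n(26, -3*4 + 4)) = 1024*(-582 + (38 + 2*(-3*4 + 4))) = 1024*(-582 + (38 + 2*(-12 + 4))) = 1024*(-582 + (38 + 2*(-8))) = 1024*(-582 + (38 - 16)) = 1024*(-582 + 22) = 1024*(-560) = -573440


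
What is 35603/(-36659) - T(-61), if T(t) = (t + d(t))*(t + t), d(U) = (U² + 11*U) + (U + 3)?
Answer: 13108562935/36659 ≈ 3.5758e+5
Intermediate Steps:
d(U) = 3 + U² + 12*U (d(U) = (U² + 11*U) + (3 + U) = 3 + U² + 12*U)
T(t) = 2*t*(3 + t² + 13*t) (T(t) = (t + (3 + t² + 12*t))*(t + t) = (3 + t² + 13*t)*(2*t) = 2*t*(3 + t² + 13*t))
35603/(-36659) - T(-61) = 35603/(-36659) - 2*(-61)*(3 + (-61)² + 13*(-61)) = 35603*(-1/36659) - 2*(-61)*(3 + 3721 - 793) = -35603/36659 - 2*(-61)*2931 = -35603/36659 - 1*(-357582) = -35603/36659 + 357582 = 13108562935/36659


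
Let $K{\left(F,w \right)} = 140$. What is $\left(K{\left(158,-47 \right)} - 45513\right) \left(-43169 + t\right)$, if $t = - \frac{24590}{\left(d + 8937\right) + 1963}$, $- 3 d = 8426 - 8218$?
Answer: $\frac{31822828106207}{16246} \approx 1.9588 \cdot 10^{9}$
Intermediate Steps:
$d = - \frac{208}{3}$ ($d = - \frac{8426 - 8218}{3} = \left(- \frac{1}{3}\right) 208 = - \frac{208}{3} \approx -69.333$)
$t = - \frac{36885}{16246}$ ($t = - \frac{24590}{\left(- \frac{208}{3} + 8937\right) + 1963} = - \frac{24590}{\frac{26603}{3} + 1963} = - \frac{24590}{\frac{32492}{3}} = \left(-24590\right) \frac{3}{32492} = - \frac{36885}{16246} \approx -2.2704$)
$\left(K{\left(158,-47 \right)} - 45513\right) \left(-43169 + t\right) = \left(140 - 45513\right) \left(-43169 - \frac{36885}{16246}\right) = \left(-45373\right) \left(- \frac{701360459}{16246}\right) = \frac{31822828106207}{16246}$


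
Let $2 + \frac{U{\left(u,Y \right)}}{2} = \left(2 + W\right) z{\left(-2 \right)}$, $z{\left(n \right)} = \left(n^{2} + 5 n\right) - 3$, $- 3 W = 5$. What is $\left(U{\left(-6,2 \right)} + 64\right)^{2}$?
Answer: $2916$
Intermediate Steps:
$W = - \frac{5}{3}$ ($W = \left(- \frac{1}{3}\right) 5 = - \frac{5}{3} \approx -1.6667$)
$z{\left(n \right)} = -3 + n^{2} + 5 n$
$U{\left(u,Y \right)} = -10$ ($U{\left(u,Y \right)} = -4 + 2 \left(2 - \frac{5}{3}\right) \left(-3 + \left(-2\right)^{2} + 5 \left(-2\right)\right) = -4 + 2 \frac{-3 + 4 - 10}{3} = -4 + 2 \cdot \frac{1}{3} \left(-9\right) = -4 + 2 \left(-3\right) = -4 - 6 = -10$)
$\left(U{\left(-6,2 \right)} + 64\right)^{2} = \left(-10 + 64\right)^{2} = 54^{2} = 2916$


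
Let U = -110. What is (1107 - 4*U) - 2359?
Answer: -812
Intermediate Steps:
(1107 - 4*U) - 2359 = (1107 - 4*(-110)) - 2359 = (1107 + 440) - 2359 = 1547 - 2359 = -812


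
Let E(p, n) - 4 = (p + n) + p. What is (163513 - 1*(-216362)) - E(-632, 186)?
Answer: 380949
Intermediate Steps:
E(p, n) = 4 + n + 2*p (E(p, n) = 4 + ((p + n) + p) = 4 + ((n + p) + p) = 4 + (n + 2*p) = 4 + n + 2*p)
(163513 - 1*(-216362)) - E(-632, 186) = (163513 - 1*(-216362)) - (4 + 186 + 2*(-632)) = (163513 + 216362) - (4 + 186 - 1264) = 379875 - 1*(-1074) = 379875 + 1074 = 380949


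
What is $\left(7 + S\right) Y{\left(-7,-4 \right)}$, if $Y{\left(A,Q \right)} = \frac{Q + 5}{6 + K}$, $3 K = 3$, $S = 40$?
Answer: $\frac{47}{7} \approx 6.7143$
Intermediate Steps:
$K = 1$ ($K = \frac{1}{3} \cdot 3 = 1$)
$Y{\left(A,Q \right)} = \frac{5}{7} + \frac{Q}{7}$ ($Y{\left(A,Q \right)} = \frac{Q + 5}{6 + 1} = \frac{5 + Q}{7} = \left(5 + Q\right) \frac{1}{7} = \frac{5}{7} + \frac{Q}{7}$)
$\left(7 + S\right) Y{\left(-7,-4 \right)} = \left(7 + 40\right) \left(\frac{5}{7} + \frac{1}{7} \left(-4\right)\right) = 47 \left(\frac{5}{7} - \frac{4}{7}\right) = 47 \cdot \frac{1}{7} = \frac{47}{7}$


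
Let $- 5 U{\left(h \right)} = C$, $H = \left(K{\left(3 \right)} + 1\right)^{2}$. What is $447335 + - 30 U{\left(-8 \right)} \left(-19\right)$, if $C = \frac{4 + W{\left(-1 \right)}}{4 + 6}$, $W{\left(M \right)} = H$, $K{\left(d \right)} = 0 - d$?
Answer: $\frac{2236219}{5} \approx 4.4724 \cdot 10^{5}$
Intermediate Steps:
$K{\left(d \right)} = - d$
$H = 4$ ($H = \left(\left(-1\right) 3 + 1\right)^{2} = \left(-3 + 1\right)^{2} = \left(-2\right)^{2} = 4$)
$W{\left(M \right)} = 4$
$C = \frac{4}{5}$ ($C = \frac{4 + 4}{4 + 6} = \frac{8}{10} = 8 \cdot \frac{1}{10} = \frac{4}{5} \approx 0.8$)
$U{\left(h \right)} = - \frac{4}{25}$ ($U{\left(h \right)} = \left(- \frac{1}{5}\right) \frac{4}{5} = - \frac{4}{25}$)
$447335 + - 30 U{\left(-8 \right)} \left(-19\right) = 447335 + \left(-30\right) \left(- \frac{4}{25}\right) \left(-19\right) = 447335 + \frac{24}{5} \left(-19\right) = 447335 - \frac{456}{5} = \frac{2236219}{5}$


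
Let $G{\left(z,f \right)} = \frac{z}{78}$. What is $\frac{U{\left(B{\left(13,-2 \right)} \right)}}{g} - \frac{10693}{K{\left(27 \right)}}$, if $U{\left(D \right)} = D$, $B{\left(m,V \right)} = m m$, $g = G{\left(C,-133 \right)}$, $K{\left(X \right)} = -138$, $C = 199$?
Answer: $\frac{3947023}{27462} \approx 143.73$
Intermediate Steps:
$G{\left(z,f \right)} = \frac{z}{78}$ ($G{\left(z,f \right)} = z \frac{1}{78} = \frac{z}{78}$)
$g = \frac{199}{78}$ ($g = \frac{1}{78} \cdot 199 = \frac{199}{78} \approx 2.5513$)
$B{\left(m,V \right)} = m^{2}$
$\frac{U{\left(B{\left(13,-2 \right)} \right)}}{g} - \frac{10693}{K{\left(27 \right)}} = \frac{13^{2}}{\frac{199}{78}} - \frac{10693}{-138} = 169 \cdot \frac{78}{199} - - \frac{10693}{138} = \frac{13182}{199} + \frac{10693}{138} = \frac{3947023}{27462}$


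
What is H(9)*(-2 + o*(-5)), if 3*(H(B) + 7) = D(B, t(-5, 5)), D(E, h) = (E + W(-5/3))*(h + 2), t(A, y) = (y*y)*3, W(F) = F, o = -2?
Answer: 13048/9 ≈ 1449.8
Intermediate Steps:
t(A, y) = 3*y² (t(A, y) = y²*3 = 3*y²)
D(E, h) = (2 + h)*(-5/3 + E) (D(E, h) = (E - 5/3)*(h + 2) = (E - 5*⅓)*(2 + h) = (E - 5/3)*(2 + h) = (-5/3 + E)*(2 + h) = (2 + h)*(-5/3 + E))
H(B) = -448/9 + 77*B/3 (H(B) = -7 + (-10/3 + 2*B - 5*5² + B*(3*5²))/3 = -7 + (-10/3 + 2*B - 5*25 + B*(3*25))/3 = -7 + (-10/3 + 2*B - 5/3*75 + B*75)/3 = -7 + (-10/3 + 2*B - 125 + 75*B)/3 = -7 + (-385/3 + 77*B)/3 = -7 + (-385/9 + 77*B/3) = -448/9 + 77*B/3)
H(9)*(-2 + o*(-5)) = (-448/9 + (77/3)*9)*(-2 - 2*(-5)) = (-448/9 + 231)*(-2 + 10) = (1631/9)*8 = 13048/9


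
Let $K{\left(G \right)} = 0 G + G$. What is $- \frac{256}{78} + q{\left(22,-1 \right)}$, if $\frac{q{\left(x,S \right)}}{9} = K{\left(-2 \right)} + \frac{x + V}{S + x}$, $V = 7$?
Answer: $- \frac{2417}{273} \approx -8.8535$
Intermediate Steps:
$K{\left(G \right)} = G$ ($K{\left(G \right)} = 0 + G = G$)
$q{\left(x,S \right)} = -18 + \frac{9 \left(7 + x\right)}{S + x}$ ($q{\left(x,S \right)} = 9 \left(-2 + \frac{x + 7}{S + x}\right) = 9 \left(-2 + \frac{7 + x}{S + x}\right) = -18 + \frac{9 \left(7 + x\right)}{S + x}$)
$- \frac{256}{78} + q{\left(22,-1 \right)} = - \frac{256}{78} + \frac{9 \left(7 - 22 - -2\right)}{-1 + 22} = \left(-256\right) \frac{1}{78} + \frac{9 \left(7 - 22 + 2\right)}{21} = - \frac{128}{39} + 9 \cdot \frac{1}{21} \left(-13\right) = - \frac{128}{39} - \frac{39}{7} = - \frac{2417}{273}$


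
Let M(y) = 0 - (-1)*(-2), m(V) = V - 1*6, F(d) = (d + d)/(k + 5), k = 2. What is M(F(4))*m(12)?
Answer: -12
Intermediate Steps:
F(d) = 2*d/7 (F(d) = (d + d)/(2 + 5) = (2*d)/7 = (2*d)*(⅐) = 2*d/7)
m(V) = -6 + V (m(V) = V - 6 = -6 + V)
M(y) = -2 (M(y) = 0 - 1*2 = 0 - 2 = -2)
M(F(4))*m(12) = -2*(-6 + 12) = -2*6 = -12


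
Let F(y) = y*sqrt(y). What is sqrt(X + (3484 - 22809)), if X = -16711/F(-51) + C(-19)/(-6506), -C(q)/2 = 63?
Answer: sqrt(-531897006482586 - 176835952399*I*sqrt(51))/165903 ≈ 0.16503 - 139.01*I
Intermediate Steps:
C(q) = -126 (C(q) = -2*63 = -126)
F(y) = y**(3/2)
X = 63/3253 - 983*I*sqrt(51)/153 (X = -16711*I*sqrt(51)/2601 - 126/(-6506) = -16711*I*sqrt(51)/2601 - 126*(-1/6506) = -983*I*sqrt(51)/153 + 63/3253 = 63/3253 - 983*I*sqrt(51)/153 ≈ 0.019367 - 45.883*I)
sqrt(X + (3484 - 22809)) = sqrt((63/3253 - 983*I*sqrt(51)/153) + (3484 - 22809)) = sqrt((63/3253 - 983*I*sqrt(51)/153) - 19325) = sqrt(-62864162/3253 - 983*I*sqrt(51)/153)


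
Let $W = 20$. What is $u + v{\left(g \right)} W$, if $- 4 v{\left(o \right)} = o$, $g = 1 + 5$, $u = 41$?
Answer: $11$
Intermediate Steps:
$g = 6$
$v{\left(o \right)} = - \frac{o}{4}$
$u + v{\left(g \right)} W = 41 + \left(- \frac{1}{4}\right) 6 \cdot 20 = 41 - 30 = 11$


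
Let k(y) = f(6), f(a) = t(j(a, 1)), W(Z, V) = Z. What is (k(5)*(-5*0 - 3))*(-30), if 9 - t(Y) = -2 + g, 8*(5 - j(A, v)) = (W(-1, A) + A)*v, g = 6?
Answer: 450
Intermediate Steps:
j(A, v) = 5 - v*(-1 + A)/8 (j(A, v) = 5 - (-1 + A)*v/8 = 5 - v*(-1 + A)/8)
t(Y) = 5 (t(Y) = 9 - (-2 + 6) = 9 - 1*4 = 9 - 4 = 5)
f(a) = 5
k(y) = 5
(k(5)*(-5*0 - 3))*(-30) = (5*(-5*0 - 3))*(-30) = (5*(0 - 3))*(-30) = (5*(-3))*(-30) = -15*(-30) = 450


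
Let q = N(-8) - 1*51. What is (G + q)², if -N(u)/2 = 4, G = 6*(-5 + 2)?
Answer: 5929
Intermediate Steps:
G = -18 (G = 6*(-3) = -18)
N(u) = -8 (N(u) = -2*4 = -8)
q = -59 (q = -8 - 1*51 = -8 - 51 = -59)
(G + q)² = (-18 - 59)² = (-77)² = 5929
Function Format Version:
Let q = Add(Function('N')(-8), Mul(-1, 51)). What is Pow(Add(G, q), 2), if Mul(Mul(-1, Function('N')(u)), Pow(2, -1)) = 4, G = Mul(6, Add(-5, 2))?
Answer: 5929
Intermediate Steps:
G = -18 (G = Mul(6, -3) = -18)
Function('N')(u) = -8 (Function('N')(u) = Mul(-2, 4) = -8)
q = -59 (q = Add(-8, Mul(-1, 51)) = Add(-8, -51) = -59)
Pow(Add(G, q), 2) = Pow(Add(-18, -59), 2) = Pow(-77, 2) = 5929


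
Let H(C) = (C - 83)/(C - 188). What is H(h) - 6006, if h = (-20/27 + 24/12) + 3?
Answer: -29793640/4961 ≈ -6005.6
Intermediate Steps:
h = 115/27 (h = (-20*1/27 + 24*(1/12)) + 3 = (-20/27 + 2) + 3 = 34/27 + 3 = 115/27 ≈ 4.2593)
H(C) = (-83 + C)/(-188 + C)
H(h) - 6006 = (-83 + 115/27)/(-188 + 115/27) - 6006 = -2126/27/(-4961/27) - 6006 = -27/4961*(-2126/27) - 6006 = 2126/4961 - 6006 = -29793640/4961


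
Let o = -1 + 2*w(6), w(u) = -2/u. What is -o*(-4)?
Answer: -20/3 ≈ -6.6667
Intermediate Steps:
o = -5/3 (o = -1 + 2*(-2/6) = -1 + 2*(-2*1/6) = -1 + 2*(-1/3) = -1 - 2/3 = -5/3 ≈ -1.6667)
-o*(-4) = -1*(-5/3)*(-4) = (5/3)*(-4) = -20/3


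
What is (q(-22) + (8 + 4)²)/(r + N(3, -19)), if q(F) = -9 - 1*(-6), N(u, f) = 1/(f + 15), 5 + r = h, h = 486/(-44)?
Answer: -2068/239 ≈ -8.6527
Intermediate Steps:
h = -243/22 (h = 486*(-1/44) = -243/22 ≈ -11.045)
r = -353/22 (r = -5 - 243/22 = -353/22 ≈ -16.045)
N(u, f) = 1/(15 + f)
q(F) = -3 (q(F) = -9 + 6 = -3)
(q(-22) + (8 + 4)²)/(r + N(3, -19)) = (-3 + (8 + 4)²)/(-353/22 + 1/(15 - 19)) = (-3 + 12²)/(-353/22 + 1/(-4)) = (-3 + 144)/(-353/22 - ¼) = 141/(-717/44) = 141*(-44/717) = -2068/239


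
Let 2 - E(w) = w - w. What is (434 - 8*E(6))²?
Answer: 174724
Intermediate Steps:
E(w) = 2 (E(w) = 2 - (w - w) = 2 - 1*0 = 2 + 0 = 2)
(434 - 8*E(6))² = (434 - 8*2)² = (434 - 16)² = 418² = 174724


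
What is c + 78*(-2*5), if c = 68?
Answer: -712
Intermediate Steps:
c + 78*(-2*5) = 68 + 78*(-2*5) = 68 + 78*(-10) = 68 - 780 = -712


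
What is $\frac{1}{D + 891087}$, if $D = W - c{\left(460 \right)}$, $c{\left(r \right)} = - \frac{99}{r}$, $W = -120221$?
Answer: $\frac{460}{354598459} \approx 1.2972 \cdot 10^{-6}$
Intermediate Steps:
$D = - \frac{55301561}{460}$ ($D = -120221 - - \frac{99}{460} = -120221 + \frac{99}{460} = - \frac{55301561}{460} \approx -1.2022 \cdot 10^{5}$)
$\frac{1}{D + 891087} = \frac{1}{- \frac{55301561}{460} + 891087} = \frac{1}{\frac{354598459}{460}} = \frac{460}{354598459}$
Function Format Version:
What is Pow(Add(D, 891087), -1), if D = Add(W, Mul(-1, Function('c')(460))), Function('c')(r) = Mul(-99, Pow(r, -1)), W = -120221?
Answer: Rational(460, 354598459) ≈ 1.2972e-6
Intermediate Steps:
D = Rational(-55301561, 460) (D = Add(-120221, Mul(-1, Mul(-99, Pow(460, -1)))) = Add(-120221, Mul(-1, Mul(-99, Rational(1, 460)))) = Add(-120221, Mul(-1, Rational(-99, 460))) = Add(-120221, Rational(99, 460)) = Rational(-55301561, 460) ≈ -1.2022e+5)
Pow(Add(D, 891087), -1) = Pow(Add(Rational(-55301561, 460), 891087), -1) = Pow(Rational(354598459, 460), -1) = Rational(460, 354598459)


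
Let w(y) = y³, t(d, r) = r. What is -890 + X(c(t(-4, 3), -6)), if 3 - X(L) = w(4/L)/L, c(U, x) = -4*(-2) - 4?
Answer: -3549/4 ≈ -887.25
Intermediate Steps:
c(U, x) = 4 (c(U, x) = 8 - 4 = 4)
X(L) = 3 - 64/L⁴ (X(L) = 3 - (4/L)³/L = 3 - 64/L³/L = 3 - 64/L⁴)
-890 + X(c(t(-4, 3), -6)) = -890 + (3 - 64/4⁴) = -890 + (3 - 64*1/256) = -890 + (3 - ¼) = -890 + 11/4 = -3549/4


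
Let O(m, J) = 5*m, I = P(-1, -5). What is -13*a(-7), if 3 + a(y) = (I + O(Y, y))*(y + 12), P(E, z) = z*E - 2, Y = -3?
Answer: 819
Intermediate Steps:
P(E, z) = -2 + E*z (P(E, z) = E*z - 2 = -2 + E*z)
I = 3 (I = -2 - 1*(-5) = -2 + 5 = 3)
a(y) = -147 - 12*y (a(y) = -3 + (3 + 5*(-3))*(y + 12) = -3 + (3 - 15)*(12 + y) = -3 - 12*(12 + y) = -3 + (-144 - 12*y) = -147 - 12*y)
-13*a(-7) = -13*(-147 - 12*(-7)) = -13*(-147 + 84) = -13*(-63) = 819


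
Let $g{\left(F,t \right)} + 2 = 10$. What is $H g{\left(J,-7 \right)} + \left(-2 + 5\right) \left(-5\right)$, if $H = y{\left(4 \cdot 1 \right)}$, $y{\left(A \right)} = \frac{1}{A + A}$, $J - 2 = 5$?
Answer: $-14$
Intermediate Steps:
$J = 7$ ($J = 2 + 5 = 7$)
$g{\left(F,t \right)} = 8$ ($g{\left(F,t \right)} = -2 + 10 = 8$)
$y{\left(A \right)} = \frac{1}{2 A}$
$H = \frac{1}{8}$ ($H = \frac{1}{2 \cdot 4 \cdot 1} = \frac{1}{2 \cdot 4} = \frac{1}{2} \cdot \frac{1}{4} = \frac{1}{8} \approx 0.125$)
$H g{\left(J,-7 \right)} + \left(-2 + 5\right) \left(-5\right) = \frac{1}{8} \cdot 8 + \left(-2 + 5\right) \left(-5\right) = 1 + 3 \left(-5\right) = 1 - 15 = -14$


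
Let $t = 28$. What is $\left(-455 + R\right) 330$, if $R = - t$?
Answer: $-159390$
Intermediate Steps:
$R = -28$ ($R = \left(-1\right) 28 = -28$)
$\left(-455 + R\right) 330 = \left(-455 - 28\right) 330 = \left(-483\right) 330 = -159390$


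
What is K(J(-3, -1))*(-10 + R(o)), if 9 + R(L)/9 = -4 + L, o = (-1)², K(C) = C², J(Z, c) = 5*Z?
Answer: -26550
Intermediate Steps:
o = 1
R(L) = -117 + 9*L (R(L) = -81 + 9*(-4 + L) = -81 + (-36 + 9*L) = -117 + 9*L)
K(J(-3, -1))*(-10 + R(o)) = (5*(-3))²*(-10 + (-117 + 9*1)) = (-15)²*(-10 + (-117 + 9)) = 225*(-10 - 108) = 225*(-118) = -26550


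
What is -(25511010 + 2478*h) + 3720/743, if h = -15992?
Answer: 10489058058/743 ≈ 1.4117e+7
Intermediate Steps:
-(25511010 + 2478*h) + 3720/743 = -2478/(1/(-15992 + 10295)) + 3720/743 = -2478/(1/(-5697)) + 3720*(1/743) = -2478/(-1/5697) + 3720/743 = -2478*(-5697) + 3720/743 = 14117166 + 3720/743 = 10489058058/743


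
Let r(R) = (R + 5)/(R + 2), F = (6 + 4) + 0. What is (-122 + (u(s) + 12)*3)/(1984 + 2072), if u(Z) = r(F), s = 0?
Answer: -329/16224 ≈ -0.020279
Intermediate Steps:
F = 10 (F = 10 + 0 = 10)
r(R) = (5 + R)/(2 + R)
u(Z) = 5/4 (u(Z) = (5 + 10)/(2 + 10) = 15/12 = (1/12)*15 = 5/4)
(-122 + (u(s) + 12)*3)/(1984 + 2072) = (-122 + (5/4 + 12)*3)/(1984 + 2072) = (-122 + (53/4)*3)/4056 = (-122 + 159/4)*(1/4056) = -329/4*1/4056 = -329/16224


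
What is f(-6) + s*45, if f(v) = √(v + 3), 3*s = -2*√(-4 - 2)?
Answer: I*(√3 - 30*√6) ≈ -71.753*I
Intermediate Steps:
s = -2*I*√6/3 (s = (-2*√(-4 - 2))/3 = (-2*I*√6)/3 = -2*I*√6/3 ≈ -1.633*I)
f(v) = √(3 + v)
f(-6) + s*45 = √(3 - 6) - 2*I*√6/3*45 = √(-3) - 30*I*√6 = I*√3 - 30*I*√6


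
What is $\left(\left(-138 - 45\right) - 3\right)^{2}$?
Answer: $34596$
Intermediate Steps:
$\left(\left(-138 - 45\right) - 3\right)^{2} = \left(-183 - 3\right)^{2} = \left(-186\right)^{2} = 34596$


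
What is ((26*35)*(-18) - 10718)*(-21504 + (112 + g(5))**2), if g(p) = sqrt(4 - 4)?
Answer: 242798080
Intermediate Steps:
g(p) = 0 (g(p) = sqrt(0) = 0)
((26*35)*(-18) - 10718)*(-21504 + (112 + g(5))**2) = ((26*35)*(-18) - 10718)*(-21504 + (112 + 0)**2) = (910*(-18) - 10718)*(-21504 + 112**2) = (-16380 - 10718)*(-21504 + 12544) = -27098*(-8960) = 242798080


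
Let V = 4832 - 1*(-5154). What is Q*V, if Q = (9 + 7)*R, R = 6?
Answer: 958656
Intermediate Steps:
Q = 96 (Q = (9 + 7)*6 = 16*6 = 96)
V = 9986 (V = 4832 + 5154 = 9986)
Q*V = 96*9986 = 958656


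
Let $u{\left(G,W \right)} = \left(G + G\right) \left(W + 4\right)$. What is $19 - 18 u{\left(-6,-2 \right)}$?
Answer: $451$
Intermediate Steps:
$u{\left(G,W \right)} = 2 G \left(4 + W\right)$
$19 - 18 u{\left(-6,-2 \right)} = 19 - 18 \cdot 2 \left(-6\right) \left(4 - 2\right) = 19 - 18 \cdot 2 \left(-6\right) 2 = 19 - -432 = 19 + 432 = 451$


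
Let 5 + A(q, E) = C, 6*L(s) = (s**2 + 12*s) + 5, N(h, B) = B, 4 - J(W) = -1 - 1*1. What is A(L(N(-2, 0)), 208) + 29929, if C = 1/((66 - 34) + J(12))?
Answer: 1137113/38 ≈ 29924.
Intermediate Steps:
J(W) = 6 (J(W) = 4 - (-1 - 1*1) = 4 - (-1 - 1) = 4 - 1*(-2) = 4 + 2 = 6)
C = 1/38 (C = 1/((66 - 34) + 6) = 1/(32 + 6) = 1/38 ≈ 0.026316)
L(s) = 5/6 + 2*s + s**2/6 (L(s) = ((s**2 + 12*s) + 5)/6 = (5 + s**2 + 12*s)/6 = 5/6 + 2*s + s**2/6)
A(q, E) = -189/38 (A(q, E) = -5 + 1/38 = -189/38)
A(L(N(-2, 0)), 208) + 29929 = -189/38 + 29929 = 1137113/38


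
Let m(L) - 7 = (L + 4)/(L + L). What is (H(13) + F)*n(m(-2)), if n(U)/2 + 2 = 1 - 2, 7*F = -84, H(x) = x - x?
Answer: 72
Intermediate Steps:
m(L) = 7 + (4 + L)/(2*L) (m(L) = 7 + (L + 4)/(L + L) = 7 + (4 + L)/((2*L)) = 7 + (4 + L)*(1/(2*L)) = 7 + (4 + L)/(2*L))
H(x) = 0
F = -12 (F = (⅐)*(-84) = -12)
n(U) = -6 (n(U) = -4 + 2*(1 - 2) = -4 + 2*(-1) = -4 - 2 = -6)
(H(13) + F)*n(m(-2)) = (0 - 12)*(-6) = -12*(-6) = 72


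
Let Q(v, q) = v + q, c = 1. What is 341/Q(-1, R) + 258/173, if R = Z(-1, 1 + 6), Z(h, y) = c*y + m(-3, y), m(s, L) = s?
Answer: 59767/519 ≈ 115.16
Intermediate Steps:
Z(h, y) = -3 + y (Z(h, y) = 1*y - 3 = y - 3 = -3 + y)
R = 4 (R = -3 + (1 + 6) = -3 + 7 = 4)
Q(v, q) = q + v
341/Q(-1, R) + 258/173 = 341/(4 - 1) + 258/173 = 341/3 + 258*(1/173) = 341*(⅓) + 258/173 = 341/3 + 258/173 = 59767/519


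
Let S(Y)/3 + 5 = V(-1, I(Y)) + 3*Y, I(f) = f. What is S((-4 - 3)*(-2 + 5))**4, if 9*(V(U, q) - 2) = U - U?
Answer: 1536953616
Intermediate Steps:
V(U, q) = 2 (V(U, q) = 2 + (U - U)/9 = 2 + (1/9)*0 = 2 + 0 = 2)
S(Y) = -9 + 9*Y (S(Y) = -15 + 3*(2 + 3*Y) = -15 + (6 + 9*Y) = -9 + 9*Y)
S((-4 - 3)*(-2 + 5))**4 = (-9 + 9*((-4 - 3)*(-2 + 5)))**4 = (-9 + 9*(-7*3))**4 = (-9 + 9*(-21))**4 = (-9 - 189)**4 = (-198)**4 = 1536953616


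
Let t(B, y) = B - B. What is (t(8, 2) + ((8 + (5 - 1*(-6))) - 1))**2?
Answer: 324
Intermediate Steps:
t(B, y) = 0
(t(8, 2) + ((8 + (5 - 1*(-6))) - 1))**2 = (0 + ((8 + (5 - 1*(-6))) - 1))**2 = (0 + ((8 + (5 + 6)) - 1))**2 = (0 + ((8 + 11) - 1))**2 = (0 + (19 - 1))**2 = (0 + 18)**2 = 18**2 = 324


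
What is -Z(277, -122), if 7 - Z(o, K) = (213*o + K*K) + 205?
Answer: 74083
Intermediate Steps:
Z(o, K) = -198 - K² - 213*o (Z(o, K) = 7 - ((213*o + K*K) + 205) = 7 - ((213*o + K²) + 205) = 7 - ((K² + 213*o) + 205) = 7 - (205 + K² + 213*o) = 7 + (-205 - K² - 213*o) = -198 - K² - 213*o)
-Z(277, -122) = -(-198 - 1*(-122)² - 213*277) = -(-198 - 1*14884 - 59001) = -(-198 - 14884 - 59001) = -1*(-74083) = 74083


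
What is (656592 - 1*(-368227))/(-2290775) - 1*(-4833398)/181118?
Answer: 5443307067904/207450293225 ≈ 26.239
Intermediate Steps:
(656592 - 1*(-368227))/(-2290775) - 1*(-4833398)/181118 = (656592 + 368227)*(-1/2290775) + 4833398*(1/181118) = 1024819*(-1/2290775) + 2416699/90559 = -1024819/2290775 + 2416699/90559 = 5443307067904/207450293225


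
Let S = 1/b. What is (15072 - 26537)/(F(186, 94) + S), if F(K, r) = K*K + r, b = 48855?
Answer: -560122575/1694779951 ≈ -0.33050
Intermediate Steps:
F(K, r) = r + K² (F(K, r) = K² + r = r + K²)
S = 1/48855 ≈ 2.0469e-5
(15072 - 26537)/(F(186, 94) + S) = (15072 - 26537)/((94 + 186²) + 1/48855) = -11465/((94 + 34596) + 1/48855) = -11465/(34690 + 1/48855) = -11465/1694779951/48855 = -11465*48855/1694779951 = -560122575/1694779951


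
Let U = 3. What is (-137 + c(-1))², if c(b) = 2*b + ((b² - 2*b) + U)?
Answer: 17689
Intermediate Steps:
c(b) = 3 + b² (c(b) = 2*b + ((b² - 2*b) + 3) = 2*b + (3 + b² - 2*b) = 3 + b²)
(-137 + c(-1))² = (-137 + (3 + (-1)²))² = (-137 + (3 + 1))² = (-137 + 4)² = (-133)² = 17689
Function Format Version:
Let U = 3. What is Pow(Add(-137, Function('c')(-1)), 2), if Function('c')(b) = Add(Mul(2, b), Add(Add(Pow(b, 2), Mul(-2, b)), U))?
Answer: 17689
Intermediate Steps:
Function('c')(b) = Add(3, Pow(b, 2)) (Function('c')(b) = Add(Mul(2, b), Add(Add(Pow(b, 2), Mul(-2, b)), 3)) = Add(Mul(2, b), Add(3, Pow(b, 2), Mul(-2, b))) = Add(3, Pow(b, 2)))
Pow(Add(-137, Function('c')(-1)), 2) = Pow(Add(-137, Add(3, Pow(-1, 2))), 2) = Pow(Add(-137, Add(3, 1)), 2) = Pow(Add(-137, 4), 2) = Pow(-133, 2) = 17689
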